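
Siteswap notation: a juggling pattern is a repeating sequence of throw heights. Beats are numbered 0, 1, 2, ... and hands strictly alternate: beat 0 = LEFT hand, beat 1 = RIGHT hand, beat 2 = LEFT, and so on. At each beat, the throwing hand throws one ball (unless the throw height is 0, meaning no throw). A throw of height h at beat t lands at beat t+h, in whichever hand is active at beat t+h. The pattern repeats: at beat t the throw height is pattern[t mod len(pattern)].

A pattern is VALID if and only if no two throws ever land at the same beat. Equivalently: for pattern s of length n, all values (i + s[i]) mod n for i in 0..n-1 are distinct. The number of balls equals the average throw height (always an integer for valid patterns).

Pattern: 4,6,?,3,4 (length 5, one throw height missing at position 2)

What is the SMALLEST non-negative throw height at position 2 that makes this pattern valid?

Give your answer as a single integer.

Answer: 3

Derivation:
i=0: (0 + 4) mod 5 = 4
i=1: (1 + 6) mod 5 = 2
i=2: s[i]=? (unknown)
i=3: (3 + 3) mod 5 = 1
i=4: (4 + 4) mod 5 = 3
Known residues: [1, 2, 3, 4]; need a permutation of 0..4, so missing residue r = 0
Need (2 + s) mod 5 = 0; smallest s = (0 - 2) mod 5 = 3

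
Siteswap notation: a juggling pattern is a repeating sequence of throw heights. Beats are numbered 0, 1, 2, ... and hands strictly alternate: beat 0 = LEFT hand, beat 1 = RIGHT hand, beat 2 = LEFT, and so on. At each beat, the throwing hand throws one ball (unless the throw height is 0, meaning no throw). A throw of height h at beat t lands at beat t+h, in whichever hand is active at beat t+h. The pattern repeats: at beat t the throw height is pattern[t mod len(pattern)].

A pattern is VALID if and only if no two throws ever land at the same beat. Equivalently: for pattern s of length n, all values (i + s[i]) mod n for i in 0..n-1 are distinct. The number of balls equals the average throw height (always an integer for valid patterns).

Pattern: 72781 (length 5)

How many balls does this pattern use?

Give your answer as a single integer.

Pattern = [7, 2, 7, 8, 1], length n = 5
  position 0: throw height = 7, running sum = 7
  position 1: throw height = 2, running sum = 9
  position 2: throw height = 7, running sum = 16
  position 3: throw height = 8, running sum = 24
  position 4: throw height = 1, running sum = 25
Total sum = 25; balls = sum / n = 25 / 5 = 5

Answer: 5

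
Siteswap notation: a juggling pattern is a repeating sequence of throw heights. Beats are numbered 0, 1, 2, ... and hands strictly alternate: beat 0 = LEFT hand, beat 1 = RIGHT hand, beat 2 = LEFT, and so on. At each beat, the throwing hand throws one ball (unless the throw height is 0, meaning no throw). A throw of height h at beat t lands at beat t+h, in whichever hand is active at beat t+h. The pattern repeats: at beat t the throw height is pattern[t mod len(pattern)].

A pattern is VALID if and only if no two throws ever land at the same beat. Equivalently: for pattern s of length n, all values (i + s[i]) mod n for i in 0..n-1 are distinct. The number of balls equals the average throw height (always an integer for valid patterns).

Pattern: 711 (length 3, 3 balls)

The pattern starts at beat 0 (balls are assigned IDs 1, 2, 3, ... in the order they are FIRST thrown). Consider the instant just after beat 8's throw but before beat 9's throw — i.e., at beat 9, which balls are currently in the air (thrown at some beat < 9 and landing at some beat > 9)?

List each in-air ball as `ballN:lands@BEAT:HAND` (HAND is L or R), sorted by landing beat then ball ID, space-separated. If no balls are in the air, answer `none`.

Answer: ball2:lands@10:L ball3:lands@13:R

Derivation:
Beat 0 (L): throw ball1 h=7 -> lands@7:R; in-air after throw: [b1@7:R]
Beat 1 (R): throw ball2 h=1 -> lands@2:L; in-air after throw: [b2@2:L b1@7:R]
Beat 2 (L): throw ball2 h=1 -> lands@3:R; in-air after throw: [b2@3:R b1@7:R]
Beat 3 (R): throw ball2 h=7 -> lands@10:L; in-air after throw: [b1@7:R b2@10:L]
Beat 4 (L): throw ball3 h=1 -> lands@5:R; in-air after throw: [b3@5:R b1@7:R b2@10:L]
Beat 5 (R): throw ball3 h=1 -> lands@6:L; in-air after throw: [b3@6:L b1@7:R b2@10:L]
Beat 6 (L): throw ball3 h=7 -> lands@13:R; in-air after throw: [b1@7:R b2@10:L b3@13:R]
Beat 7 (R): throw ball1 h=1 -> lands@8:L; in-air after throw: [b1@8:L b2@10:L b3@13:R]
Beat 8 (L): throw ball1 h=1 -> lands@9:R; in-air after throw: [b1@9:R b2@10:L b3@13:R]
Beat 9 (R): throw ball1 h=7 -> lands@16:L; in-air after throw: [b2@10:L b3@13:R b1@16:L]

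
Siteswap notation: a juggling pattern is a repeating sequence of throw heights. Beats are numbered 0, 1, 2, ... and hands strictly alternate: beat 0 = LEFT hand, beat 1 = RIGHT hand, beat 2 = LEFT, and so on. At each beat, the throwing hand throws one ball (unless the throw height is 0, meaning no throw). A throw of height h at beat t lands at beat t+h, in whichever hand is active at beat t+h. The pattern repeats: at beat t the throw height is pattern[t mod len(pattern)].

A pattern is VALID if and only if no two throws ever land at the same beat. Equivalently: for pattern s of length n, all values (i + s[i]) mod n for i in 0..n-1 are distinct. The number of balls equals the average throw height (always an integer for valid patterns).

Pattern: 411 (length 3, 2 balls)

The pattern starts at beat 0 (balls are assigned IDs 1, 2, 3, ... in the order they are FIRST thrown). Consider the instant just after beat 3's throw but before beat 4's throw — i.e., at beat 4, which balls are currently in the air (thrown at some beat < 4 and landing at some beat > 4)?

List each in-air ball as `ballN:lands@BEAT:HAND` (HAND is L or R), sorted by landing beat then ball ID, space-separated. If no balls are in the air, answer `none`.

Answer: ball2:lands@7:R

Derivation:
Beat 0 (L): throw ball1 h=4 -> lands@4:L; in-air after throw: [b1@4:L]
Beat 1 (R): throw ball2 h=1 -> lands@2:L; in-air after throw: [b2@2:L b1@4:L]
Beat 2 (L): throw ball2 h=1 -> lands@3:R; in-air after throw: [b2@3:R b1@4:L]
Beat 3 (R): throw ball2 h=4 -> lands@7:R; in-air after throw: [b1@4:L b2@7:R]
Beat 4 (L): throw ball1 h=1 -> lands@5:R; in-air after throw: [b1@5:R b2@7:R]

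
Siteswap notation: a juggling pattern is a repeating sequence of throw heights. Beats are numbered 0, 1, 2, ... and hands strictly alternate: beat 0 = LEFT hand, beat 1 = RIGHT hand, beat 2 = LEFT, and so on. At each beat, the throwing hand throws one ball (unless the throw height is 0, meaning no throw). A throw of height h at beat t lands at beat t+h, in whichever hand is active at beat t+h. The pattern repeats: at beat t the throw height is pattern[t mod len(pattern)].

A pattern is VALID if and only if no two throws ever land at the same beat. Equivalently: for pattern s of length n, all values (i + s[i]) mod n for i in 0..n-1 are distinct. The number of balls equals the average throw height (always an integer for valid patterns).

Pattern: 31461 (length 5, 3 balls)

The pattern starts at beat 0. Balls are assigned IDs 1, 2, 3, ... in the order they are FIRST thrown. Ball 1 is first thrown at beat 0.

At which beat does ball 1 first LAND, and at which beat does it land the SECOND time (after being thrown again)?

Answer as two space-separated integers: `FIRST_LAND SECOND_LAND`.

Beat 0 (L): throw ball1 h=3 -> lands@3:R; in-air after throw: [b1@3:R]
Beat 1 (R): throw ball2 h=1 -> lands@2:L; in-air after throw: [b2@2:L b1@3:R]
Beat 2 (L): throw ball2 h=4 -> lands@6:L; in-air after throw: [b1@3:R b2@6:L]
Beat 3 (R): throw ball1 h=6 -> lands@9:R; in-air after throw: [b2@6:L b1@9:R]
Beat 4 (L): throw ball3 h=1 -> lands@5:R; in-air after throw: [b3@5:R b2@6:L b1@9:R]
Beat 5 (R): throw ball3 h=3 -> lands@8:L; in-air after throw: [b2@6:L b3@8:L b1@9:R]
Beat 6 (L): throw ball2 h=1 -> lands@7:R; in-air after throw: [b2@7:R b3@8:L b1@9:R]
Beat 7 (R): throw ball2 h=4 -> lands@11:R; in-air after throw: [b3@8:L b1@9:R b2@11:R]
Beat 8 (L): throw ball3 h=6 -> lands@14:L; in-air after throw: [b1@9:R b2@11:R b3@14:L]
Beat 9 (R): throw ball1 h=1 -> lands@10:L; in-air after throw: [b1@10:L b2@11:R b3@14:L]
Ball 1: thrown@0 h=3 -> first land @3; rethrown@3 h=6 -> second land @9

Answer: 3 9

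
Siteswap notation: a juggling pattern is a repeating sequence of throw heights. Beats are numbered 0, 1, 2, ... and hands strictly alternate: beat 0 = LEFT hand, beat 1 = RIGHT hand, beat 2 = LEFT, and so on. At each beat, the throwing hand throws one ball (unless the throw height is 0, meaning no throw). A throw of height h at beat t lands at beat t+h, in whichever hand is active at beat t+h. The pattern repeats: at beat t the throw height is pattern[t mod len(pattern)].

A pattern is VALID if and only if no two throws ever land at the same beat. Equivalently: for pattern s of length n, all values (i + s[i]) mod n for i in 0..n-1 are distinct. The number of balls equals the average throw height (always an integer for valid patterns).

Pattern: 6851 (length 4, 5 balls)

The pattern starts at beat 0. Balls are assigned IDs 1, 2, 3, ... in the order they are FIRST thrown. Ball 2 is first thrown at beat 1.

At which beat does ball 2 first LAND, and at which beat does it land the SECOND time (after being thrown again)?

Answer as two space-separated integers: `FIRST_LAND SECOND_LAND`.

Answer: 9 17

Derivation:
Beat 0 (L): throw ball1 h=6 -> lands@6:L; in-air after throw: [b1@6:L]
Beat 1 (R): throw ball2 h=8 -> lands@9:R; in-air after throw: [b1@6:L b2@9:R]
Beat 2 (L): throw ball3 h=5 -> lands@7:R; in-air after throw: [b1@6:L b3@7:R b2@9:R]
Beat 3 (R): throw ball4 h=1 -> lands@4:L; in-air after throw: [b4@4:L b1@6:L b3@7:R b2@9:R]
Beat 4 (L): throw ball4 h=6 -> lands@10:L; in-air after throw: [b1@6:L b3@7:R b2@9:R b4@10:L]
Beat 5 (R): throw ball5 h=8 -> lands@13:R; in-air after throw: [b1@6:L b3@7:R b2@9:R b4@10:L b5@13:R]
Beat 6 (L): throw ball1 h=5 -> lands@11:R; in-air after throw: [b3@7:R b2@9:R b4@10:L b1@11:R b5@13:R]
Beat 7 (R): throw ball3 h=1 -> lands@8:L; in-air after throw: [b3@8:L b2@9:R b4@10:L b1@11:R b5@13:R]
Beat 8 (L): throw ball3 h=6 -> lands@14:L; in-air after throw: [b2@9:R b4@10:L b1@11:R b5@13:R b3@14:L]
Beat 9 (R): throw ball2 h=8 -> lands@17:R; in-air after throw: [b4@10:L b1@11:R b5@13:R b3@14:L b2@17:R]
Beat 10 (L): throw ball4 h=5 -> lands@15:R; in-air after throw: [b1@11:R b5@13:R b3@14:L b4@15:R b2@17:R]
Beat 11 (R): throw ball1 h=1 -> lands@12:L; in-air after throw: [b1@12:L b5@13:R b3@14:L b4@15:R b2@17:R]
Beat 12 (L): throw ball1 h=6 -> lands@18:L; in-air after throw: [b5@13:R b3@14:L b4@15:R b2@17:R b1@18:L]
Beat 13 (R): throw ball5 h=8 -> lands@21:R; in-air after throw: [b3@14:L b4@15:R b2@17:R b1@18:L b5@21:R]
Beat 14 (L): throw ball3 h=5 -> lands@19:R; in-air after throw: [b4@15:R b2@17:R b1@18:L b3@19:R b5@21:R]
Beat 15 (R): throw ball4 h=1 -> lands@16:L; in-air after throw: [b4@16:L b2@17:R b1@18:L b3@19:R b5@21:R]
Beat 16 (L): throw ball4 h=6 -> lands@22:L; in-air after throw: [b2@17:R b1@18:L b3@19:R b5@21:R b4@22:L]
Beat 17 (R): throw ball2 h=8 -> lands@25:R; in-air after throw: [b1@18:L b3@19:R b5@21:R b4@22:L b2@25:R]
Ball 2: thrown@1 h=8 -> first land @9; rethrown@9 h=8 -> second land @17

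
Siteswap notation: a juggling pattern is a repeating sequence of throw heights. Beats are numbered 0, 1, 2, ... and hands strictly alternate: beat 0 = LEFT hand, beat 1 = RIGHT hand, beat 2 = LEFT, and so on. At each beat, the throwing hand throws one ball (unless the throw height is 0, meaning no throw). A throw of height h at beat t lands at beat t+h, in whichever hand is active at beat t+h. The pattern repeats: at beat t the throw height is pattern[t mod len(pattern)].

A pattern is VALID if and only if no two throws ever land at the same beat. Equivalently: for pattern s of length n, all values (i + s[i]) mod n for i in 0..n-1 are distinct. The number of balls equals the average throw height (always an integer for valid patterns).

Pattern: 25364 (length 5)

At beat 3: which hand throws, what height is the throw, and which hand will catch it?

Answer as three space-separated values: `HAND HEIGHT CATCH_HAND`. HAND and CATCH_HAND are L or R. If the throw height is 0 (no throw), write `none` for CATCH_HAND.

Answer: R 6 R

Derivation:
Beat 3: 3 mod 2 = 1, so hand = R
Throw height = pattern[3 mod 5] = pattern[3] = 6
Lands at beat 3+6=9, 9 mod 2 = 1, so catch hand = R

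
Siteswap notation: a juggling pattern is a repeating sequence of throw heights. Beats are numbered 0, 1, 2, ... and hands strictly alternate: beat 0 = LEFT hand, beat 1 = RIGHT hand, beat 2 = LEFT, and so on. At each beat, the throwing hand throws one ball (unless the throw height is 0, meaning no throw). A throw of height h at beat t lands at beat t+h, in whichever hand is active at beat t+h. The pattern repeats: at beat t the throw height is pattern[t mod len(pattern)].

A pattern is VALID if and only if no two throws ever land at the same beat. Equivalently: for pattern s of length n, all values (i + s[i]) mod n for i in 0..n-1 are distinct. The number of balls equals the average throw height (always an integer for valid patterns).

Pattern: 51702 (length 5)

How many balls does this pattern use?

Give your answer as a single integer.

Answer: 3

Derivation:
Pattern = [5, 1, 7, 0, 2], length n = 5
  position 0: throw height = 5, running sum = 5
  position 1: throw height = 1, running sum = 6
  position 2: throw height = 7, running sum = 13
  position 3: throw height = 0, running sum = 13
  position 4: throw height = 2, running sum = 15
Total sum = 15; balls = sum / n = 15 / 5 = 3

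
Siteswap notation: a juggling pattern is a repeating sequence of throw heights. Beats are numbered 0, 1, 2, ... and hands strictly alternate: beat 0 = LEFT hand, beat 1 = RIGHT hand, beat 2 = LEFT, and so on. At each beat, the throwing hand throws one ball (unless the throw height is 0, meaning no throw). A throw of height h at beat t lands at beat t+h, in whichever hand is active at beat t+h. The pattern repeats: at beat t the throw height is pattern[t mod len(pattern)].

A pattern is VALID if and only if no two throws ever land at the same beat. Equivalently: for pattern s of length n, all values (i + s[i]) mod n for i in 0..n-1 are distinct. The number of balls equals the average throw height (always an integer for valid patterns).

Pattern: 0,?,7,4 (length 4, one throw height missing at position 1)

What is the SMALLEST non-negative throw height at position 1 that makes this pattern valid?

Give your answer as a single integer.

Answer: 1

Derivation:
i=0: (0 + 0) mod 4 = 0
i=1: s[i]=? (unknown)
i=2: (2 + 7) mod 4 = 1
i=3: (3 + 4) mod 4 = 3
Known residues: [0, 1, 3]; need a permutation of 0..3, so missing residue r = 2
Need (1 + s) mod 4 = 2; smallest s = (2 - 1) mod 4 = 1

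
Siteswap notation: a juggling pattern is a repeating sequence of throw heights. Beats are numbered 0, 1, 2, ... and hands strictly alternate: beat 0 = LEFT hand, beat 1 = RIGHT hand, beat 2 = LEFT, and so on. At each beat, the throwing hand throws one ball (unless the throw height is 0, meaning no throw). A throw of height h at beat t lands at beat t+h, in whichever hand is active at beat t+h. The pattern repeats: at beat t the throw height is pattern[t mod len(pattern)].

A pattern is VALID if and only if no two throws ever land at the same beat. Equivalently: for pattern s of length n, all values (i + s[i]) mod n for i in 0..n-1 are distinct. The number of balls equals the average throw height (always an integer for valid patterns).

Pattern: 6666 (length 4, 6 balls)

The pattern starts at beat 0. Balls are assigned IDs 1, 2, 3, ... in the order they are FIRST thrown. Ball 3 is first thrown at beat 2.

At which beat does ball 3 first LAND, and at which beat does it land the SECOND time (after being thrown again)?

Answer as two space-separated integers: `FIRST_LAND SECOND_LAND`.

Answer: 8 14

Derivation:
Beat 0 (L): throw ball1 h=6 -> lands@6:L; in-air after throw: [b1@6:L]
Beat 1 (R): throw ball2 h=6 -> lands@7:R; in-air after throw: [b1@6:L b2@7:R]
Beat 2 (L): throw ball3 h=6 -> lands@8:L; in-air after throw: [b1@6:L b2@7:R b3@8:L]
Beat 3 (R): throw ball4 h=6 -> lands@9:R; in-air after throw: [b1@6:L b2@7:R b3@8:L b4@9:R]
Beat 4 (L): throw ball5 h=6 -> lands@10:L; in-air after throw: [b1@6:L b2@7:R b3@8:L b4@9:R b5@10:L]
Beat 5 (R): throw ball6 h=6 -> lands@11:R; in-air after throw: [b1@6:L b2@7:R b3@8:L b4@9:R b5@10:L b6@11:R]
Beat 6 (L): throw ball1 h=6 -> lands@12:L; in-air after throw: [b2@7:R b3@8:L b4@9:R b5@10:L b6@11:R b1@12:L]
Beat 7 (R): throw ball2 h=6 -> lands@13:R; in-air after throw: [b3@8:L b4@9:R b5@10:L b6@11:R b1@12:L b2@13:R]
Beat 8 (L): throw ball3 h=6 -> lands@14:L; in-air after throw: [b4@9:R b5@10:L b6@11:R b1@12:L b2@13:R b3@14:L]
Beat 9 (R): throw ball4 h=6 -> lands@15:R; in-air after throw: [b5@10:L b6@11:R b1@12:L b2@13:R b3@14:L b4@15:R]
Beat 10 (L): throw ball5 h=6 -> lands@16:L; in-air after throw: [b6@11:R b1@12:L b2@13:R b3@14:L b4@15:R b5@16:L]
Beat 11 (R): throw ball6 h=6 -> lands@17:R; in-air after throw: [b1@12:L b2@13:R b3@14:L b4@15:R b5@16:L b6@17:R]
Beat 12 (L): throw ball1 h=6 -> lands@18:L; in-air after throw: [b2@13:R b3@14:L b4@15:R b5@16:L b6@17:R b1@18:L]
Beat 13 (R): throw ball2 h=6 -> lands@19:R; in-air after throw: [b3@14:L b4@15:R b5@16:L b6@17:R b1@18:L b2@19:R]
Beat 14 (L): throw ball3 h=6 -> lands@20:L; in-air after throw: [b4@15:R b5@16:L b6@17:R b1@18:L b2@19:R b3@20:L]
Ball 3: thrown@2 h=6 -> first land @8; rethrown@8 h=6 -> second land @14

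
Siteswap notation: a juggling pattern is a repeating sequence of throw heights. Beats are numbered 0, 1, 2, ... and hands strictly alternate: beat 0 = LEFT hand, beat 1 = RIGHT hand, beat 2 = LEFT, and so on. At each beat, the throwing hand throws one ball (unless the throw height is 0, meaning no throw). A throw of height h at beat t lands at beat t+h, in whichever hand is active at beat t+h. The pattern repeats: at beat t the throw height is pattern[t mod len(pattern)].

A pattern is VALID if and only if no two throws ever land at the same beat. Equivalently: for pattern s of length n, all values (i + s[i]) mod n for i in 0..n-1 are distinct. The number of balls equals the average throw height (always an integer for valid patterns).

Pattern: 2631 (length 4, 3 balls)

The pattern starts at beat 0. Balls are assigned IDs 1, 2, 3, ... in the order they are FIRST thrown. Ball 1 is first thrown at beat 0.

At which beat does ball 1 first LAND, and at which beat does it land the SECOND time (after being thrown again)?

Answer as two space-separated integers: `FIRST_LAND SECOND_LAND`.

Answer: 2 5

Derivation:
Beat 0 (L): throw ball1 h=2 -> lands@2:L; in-air after throw: [b1@2:L]
Beat 1 (R): throw ball2 h=6 -> lands@7:R; in-air after throw: [b1@2:L b2@7:R]
Beat 2 (L): throw ball1 h=3 -> lands@5:R; in-air after throw: [b1@5:R b2@7:R]
Beat 3 (R): throw ball3 h=1 -> lands@4:L; in-air after throw: [b3@4:L b1@5:R b2@7:R]
Beat 4 (L): throw ball3 h=2 -> lands@6:L; in-air after throw: [b1@5:R b3@6:L b2@7:R]
Beat 5 (R): throw ball1 h=6 -> lands@11:R; in-air after throw: [b3@6:L b2@7:R b1@11:R]
Ball 1: thrown@0 h=2 -> first land @2; rethrown@2 h=3 -> second land @5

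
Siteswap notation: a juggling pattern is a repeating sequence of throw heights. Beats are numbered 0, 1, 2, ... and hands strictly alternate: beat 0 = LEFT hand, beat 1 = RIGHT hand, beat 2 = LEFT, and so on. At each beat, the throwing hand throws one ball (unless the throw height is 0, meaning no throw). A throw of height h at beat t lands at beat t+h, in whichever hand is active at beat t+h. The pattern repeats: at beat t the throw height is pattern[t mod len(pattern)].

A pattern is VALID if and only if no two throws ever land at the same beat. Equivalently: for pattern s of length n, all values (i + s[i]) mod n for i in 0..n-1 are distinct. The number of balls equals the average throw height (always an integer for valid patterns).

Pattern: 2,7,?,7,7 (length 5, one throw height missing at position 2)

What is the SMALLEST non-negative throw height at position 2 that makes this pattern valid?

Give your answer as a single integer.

Answer: 2

Derivation:
i=0: (0 + 2) mod 5 = 2
i=1: (1 + 7) mod 5 = 3
i=2: s[i]=? (unknown)
i=3: (3 + 7) mod 5 = 0
i=4: (4 + 7) mod 5 = 1
Known residues: [0, 1, 2, 3]; need a permutation of 0..4, so missing residue r = 4
Need (2 + s) mod 5 = 4; smallest s = (4 - 2) mod 5 = 2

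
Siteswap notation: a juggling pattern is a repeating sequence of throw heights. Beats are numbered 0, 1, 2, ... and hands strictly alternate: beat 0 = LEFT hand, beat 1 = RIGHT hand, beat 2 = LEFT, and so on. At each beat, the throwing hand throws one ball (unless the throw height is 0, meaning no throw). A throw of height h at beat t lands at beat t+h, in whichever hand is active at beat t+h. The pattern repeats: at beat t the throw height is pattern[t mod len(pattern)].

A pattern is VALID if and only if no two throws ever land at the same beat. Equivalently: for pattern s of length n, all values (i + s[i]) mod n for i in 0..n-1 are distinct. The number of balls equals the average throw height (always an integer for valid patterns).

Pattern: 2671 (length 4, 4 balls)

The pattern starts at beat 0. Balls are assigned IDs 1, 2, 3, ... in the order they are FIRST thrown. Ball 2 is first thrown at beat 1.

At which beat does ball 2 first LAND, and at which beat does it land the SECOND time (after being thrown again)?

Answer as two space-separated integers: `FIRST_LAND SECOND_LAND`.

Answer: 7 8

Derivation:
Beat 0 (L): throw ball1 h=2 -> lands@2:L; in-air after throw: [b1@2:L]
Beat 1 (R): throw ball2 h=6 -> lands@7:R; in-air after throw: [b1@2:L b2@7:R]
Beat 2 (L): throw ball1 h=7 -> lands@9:R; in-air after throw: [b2@7:R b1@9:R]
Beat 3 (R): throw ball3 h=1 -> lands@4:L; in-air after throw: [b3@4:L b2@7:R b1@9:R]
Beat 4 (L): throw ball3 h=2 -> lands@6:L; in-air after throw: [b3@6:L b2@7:R b1@9:R]
Beat 5 (R): throw ball4 h=6 -> lands@11:R; in-air after throw: [b3@6:L b2@7:R b1@9:R b4@11:R]
Beat 6 (L): throw ball3 h=7 -> lands@13:R; in-air after throw: [b2@7:R b1@9:R b4@11:R b3@13:R]
Beat 7 (R): throw ball2 h=1 -> lands@8:L; in-air after throw: [b2@8:L b1@9:R b4@11:R b3@13:R]
Beat 8 (L): throw ball2 h=2 -> lands@10:L; in-air after throw: [b1@9:R b2@10:L b4@11:R b3@13:R]
Ball 2: thrown@1 h=6 -> first land @7; rethrown@7 h=1 -> second land @8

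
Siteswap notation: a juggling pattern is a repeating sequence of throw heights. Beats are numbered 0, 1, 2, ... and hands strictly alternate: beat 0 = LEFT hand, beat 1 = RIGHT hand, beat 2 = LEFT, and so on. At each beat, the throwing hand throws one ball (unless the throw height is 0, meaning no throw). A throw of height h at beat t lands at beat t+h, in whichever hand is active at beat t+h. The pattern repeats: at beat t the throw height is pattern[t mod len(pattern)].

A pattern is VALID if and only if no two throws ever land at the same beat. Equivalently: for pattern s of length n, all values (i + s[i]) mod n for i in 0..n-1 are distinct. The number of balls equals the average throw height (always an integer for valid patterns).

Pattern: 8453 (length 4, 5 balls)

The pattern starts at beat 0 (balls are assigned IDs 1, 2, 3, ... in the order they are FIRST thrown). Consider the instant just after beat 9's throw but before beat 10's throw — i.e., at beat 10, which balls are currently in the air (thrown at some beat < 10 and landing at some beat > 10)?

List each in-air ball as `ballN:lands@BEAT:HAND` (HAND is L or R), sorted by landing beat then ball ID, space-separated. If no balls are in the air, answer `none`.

Beat 0 (L): throw ball1 h=8 -> lands@8:L; in-air after throw: [b1@8:L]
Beat 1 (R): throw ball2 h=4 -> lands@5:R; in-air after throw: [b2@5:R b1@8:L]
Beat 2 (L): throw ball3 h=5 -> lands@7:R; in-air after throw: [b2@5:R b3@7:R b1@8:L]
Beat 3 (R): throw ball4 h=3 -> lands@6:L; in-air after throw: [b2@5:R b4@6:L b3@7:R b1@8:L]
Beat 4 (L): throw ball5 h=8 -> lands@12:L; in-air after throw: [b2@5:R b4@6:L b3@7:R b1@8:L b5@12:L]
Beat 5 (R): throw ball2 h=4 -> lands@9:R; in-air after throw: [b4@6:L b3@7:R b1@8:L b2@9:R b5@12:L]
Beat 6 (L): throw ball4 h=5 -> lands@11:R; in-air after throw: [b3@7:R b1@8:L b2@9:R b4@11:R b5@12:L]
Beat 7 (R): throw ball3 h=3 -> lands@10:L; in-air after throw: [b1@8:L b2@9:R b3@10:L b4@11:R b5@12:L]
Beat 8 (L): throw ball1 h=8 -> lands@16:L; in-air after throw: [b2@9:R b3@10:L b4@11:R b5@12:L b1@16:L]
Beat 9 (R): throw ball2 h=4 -> lands@13:R; in-air after throw: [b3@10:L b4@11:R b5@12:L b2@13:R b1@16:L]
Beat 10 (L): throw ball3 h=5 -> lands@15:R; in-air after throw: [b4@11:R b5@12:L b2@13:R b3@15:R b1@16:L]

Answer: ball4:lands@11:R ball5:lands@12:L ball2:lands@13:R ball1:lands@16:L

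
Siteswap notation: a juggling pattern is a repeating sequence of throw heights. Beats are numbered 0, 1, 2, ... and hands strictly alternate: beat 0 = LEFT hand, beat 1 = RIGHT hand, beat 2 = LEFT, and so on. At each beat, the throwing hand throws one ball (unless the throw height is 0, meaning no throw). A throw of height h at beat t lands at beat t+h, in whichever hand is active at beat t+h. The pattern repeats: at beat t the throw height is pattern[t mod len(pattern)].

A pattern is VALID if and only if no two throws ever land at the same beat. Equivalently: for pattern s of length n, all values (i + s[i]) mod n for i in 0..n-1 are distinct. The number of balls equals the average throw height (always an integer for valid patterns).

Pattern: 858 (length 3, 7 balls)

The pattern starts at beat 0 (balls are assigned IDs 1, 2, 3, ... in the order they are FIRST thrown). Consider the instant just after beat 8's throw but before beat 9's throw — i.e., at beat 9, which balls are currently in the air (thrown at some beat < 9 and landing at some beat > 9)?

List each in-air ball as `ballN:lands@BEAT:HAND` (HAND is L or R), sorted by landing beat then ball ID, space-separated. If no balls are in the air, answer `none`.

Beat 0 (L): throw ball1 h=8 -> lands@8:L; in-air after throw: [b1@8:L]
Beat 1 (R): throw ball2 h=5 -> lands@6:L; in-air after throw: [b2@6:L b1@8:L]
Beat 2 (L): throw ball3 h=8 -> lands@10:L; in-air after throw: [b2@6:L b1@8:L b3@10:L]
Beat 3 (R): throw ball4 h=8 -> lands@11:R; in-air after throw: [b2@6:L b1@8:L b3@10:L b4@11:R]
Beat 4 (L): throw ball5 h=5 -> lands@9:R; in-air after throw: [b2@6:L b1@8:L b5@9:R b3@10:L b4@11:R]
Beat 5 (R): throw ball6 h=8 -> lands@13:R; in-air after throw: [b2@6:L b1@8:L b5@9:R b3@10:L b4@11:R b6@13:R]
Beat 6 (L): throw ball2 h=8 -> lands@14:L; in-air after throw: [b1@8:L b5@9:R b3@10:L b4@11:R b6@13:R b2@14:L]
Beat 7 (R): throw ball7 h=5 -> lands@12:L; in-air after throw: [b1@8:L b5@9:R b3@10:L b4@11:R b7@12:L b6@13:R b2@14:L]
Beat 8 (L): throw ball1 h=8 -> lands@16:L; in-air after throw: [b5@9:R b3@10:L b4@11:R b7@12:L b6@13:R b2@14:L b1@16:L]
Beat 9 (R): throw ball5 h=8 -> lands@17:R; in-air after throw: [b3@10:L b4@11:R b7@12:L b6@13:R b2@14:L b1@16:L b5@17:R]

Answer: ball3:lands@10:L ball4:lands@11:R ball7:lands@12:L ball6:lands@13:R ball2:lands@14:L ball1:lands@16:L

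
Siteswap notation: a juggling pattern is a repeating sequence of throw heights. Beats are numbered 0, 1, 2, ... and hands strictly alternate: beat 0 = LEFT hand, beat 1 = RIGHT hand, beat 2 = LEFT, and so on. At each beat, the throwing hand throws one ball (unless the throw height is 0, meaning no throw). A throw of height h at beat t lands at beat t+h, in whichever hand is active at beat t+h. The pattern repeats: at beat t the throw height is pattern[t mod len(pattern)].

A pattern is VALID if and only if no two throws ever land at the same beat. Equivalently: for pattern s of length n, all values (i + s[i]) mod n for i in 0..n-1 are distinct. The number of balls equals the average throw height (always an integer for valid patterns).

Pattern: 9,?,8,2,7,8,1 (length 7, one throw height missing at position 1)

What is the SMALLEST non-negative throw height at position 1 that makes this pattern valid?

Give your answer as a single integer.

i=0: (0 + 9) mod 7 = 2
i=1: s[i]=? (unknown)
i=2: (2 + 8) mod 7 = 3
i=3: (3 + 2) mod 7 = 5
i=4: (4 + 7) mod 7 = 4
i=5: (5 + 8) mod 7 = 6
i=6: (6 + 1) mod 7 = 0
Known residues: [0, 2, 3, 4, 5, 6]; need a permutation of 0..6, so missing residue r = 1
Need (1 + s) mod 7 = 1; smallest s = (1 - 1) mod 7 = 0

Answer: 0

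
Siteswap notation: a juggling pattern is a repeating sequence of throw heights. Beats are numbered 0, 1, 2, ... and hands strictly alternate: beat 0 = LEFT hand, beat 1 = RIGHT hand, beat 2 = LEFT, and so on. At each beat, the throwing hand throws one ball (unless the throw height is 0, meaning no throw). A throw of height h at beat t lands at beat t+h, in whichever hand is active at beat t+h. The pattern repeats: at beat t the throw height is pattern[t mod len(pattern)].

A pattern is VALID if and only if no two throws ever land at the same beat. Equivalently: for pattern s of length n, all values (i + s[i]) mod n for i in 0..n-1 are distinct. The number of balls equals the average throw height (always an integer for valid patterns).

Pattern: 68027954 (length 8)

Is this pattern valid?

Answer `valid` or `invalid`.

Answer: invalid

Derivation:
i=0: (i + s[i]) mod n = (0 + 6) mod 8 = 6
i=1: (i + s[i]) mod n = (1 + 8) mod 8 = 1
i=2: (i + s[i]) mod n = (2 + 0) mod 8 = 2
i=3: (i + s[i]) mod n = (3 + 2) mod 8 = 5
i=4: (i + s[i]) mod n = (4 + 7) mod 8 = 3
i=5: (i + s[i]) mod n = (5 + 9) mod 8 = 6
i=6: (i + s[i]) mod n = (6 + 5) mod 8 = 3
i=7: (i + s[i]) mod n = (7 + 4) mod 8 = 3
Residues: [6, 1, 2, 5, 3, 6, 3, 3], distinct: False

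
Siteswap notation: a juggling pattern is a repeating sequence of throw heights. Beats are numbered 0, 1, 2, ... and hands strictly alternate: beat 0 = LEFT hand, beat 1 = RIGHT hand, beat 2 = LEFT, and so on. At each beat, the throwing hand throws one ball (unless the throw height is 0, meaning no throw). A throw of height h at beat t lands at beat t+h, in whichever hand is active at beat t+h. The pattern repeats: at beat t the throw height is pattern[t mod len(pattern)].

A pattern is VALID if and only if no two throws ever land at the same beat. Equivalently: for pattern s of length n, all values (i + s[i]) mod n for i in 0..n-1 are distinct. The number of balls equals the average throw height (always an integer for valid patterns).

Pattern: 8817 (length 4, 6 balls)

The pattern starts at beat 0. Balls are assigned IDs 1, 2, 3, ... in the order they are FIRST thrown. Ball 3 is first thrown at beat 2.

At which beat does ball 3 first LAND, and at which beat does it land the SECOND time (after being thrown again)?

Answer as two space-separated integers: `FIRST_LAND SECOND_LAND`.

Answer: 3 10

Derivation:
Beat 0 (L): throw ball1 h=8 -> lands@8:L; in-air after throw: [b1@8:L]
Beat 1 (R): throw ball2 h=8 -> lands@9:R; in-air after throw: [b1@8:L b2@9:R]
Beat 2 (L): throw ball3 h=1 -> lands@3:R; in-air after throw: [b3@3:R b1@8:L b2@9:R]
Beat 3 (R): throw ball3 h=7 -> lands@10:L; in-air after throw: [b1@8:L b2@9:R b3@10:L]
Beat 4 (L): throw ball4 h=8 -> lands@12:L; in-air after throw: [b1@8:L b2@9:R b3@10:L b4@12:L]
Beat 5 (R): throw ball5 h=8 -> lands@13:R; in-air after throw: [b1@8:L b2@9:R b3@10:L b4@12:L b5@13:R]
Beat 6 (L): throw ball6 h=1 -> lands@7:R; in-air after throw: [b6@7:R b1@8:L b2@9:R b3@10:L b4@12:L b5@13:R]
Beat 7 (R): throw ball6 h=7 -> lands@14:L; in-air after throw: [b1@8:L b2@9:R b3@10:L b4@12:L b5@13:R b6@14:L]
Beat 8 (L): throw ball1 h=8 -> lands@16:L; in-air after throw: [b2@9:R b3@10:L b4@12:L b5@13:R b6@14:L b1@16:L]
Beat 9 (R): throw ball2 h=8 -> lands@17:R; in-air after throw: [b3@10:L b4@12:L b5@13:R b6@14:L b1@16:L b2@17:R]
Beat 10 (L): throw ball3 h=1 -> lands@11:R; in-air after throw: [b3@11:R b4@12:L b5@13:R b6@14:L b1@16:L b2@17:R]
Ball 3: thrown@2 h=1 -> first land @3; rethrown@3 h=7 -> second land @10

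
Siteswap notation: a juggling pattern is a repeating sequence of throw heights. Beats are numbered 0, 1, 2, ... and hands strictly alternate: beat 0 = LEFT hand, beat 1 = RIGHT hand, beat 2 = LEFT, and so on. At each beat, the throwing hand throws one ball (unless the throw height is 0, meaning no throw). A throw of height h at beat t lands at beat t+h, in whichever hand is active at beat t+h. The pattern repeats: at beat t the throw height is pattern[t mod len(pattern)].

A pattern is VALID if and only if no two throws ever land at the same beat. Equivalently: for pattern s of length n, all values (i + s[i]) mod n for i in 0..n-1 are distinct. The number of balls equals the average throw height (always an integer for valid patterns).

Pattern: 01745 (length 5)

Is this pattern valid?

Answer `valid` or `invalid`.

i=0: (i + s[i]) mod n = (0 + 0) mod 5 = 0
i=1: (i + s[i]) mod n = (1 + 1) mod 5 = 2
i=2: (i + s[i]) mod n = (2 + 7) mod 5 = 4
i=3: (i + s[i]) mod n = (3 + 4) mod 5 = 2
i=4: (i + s[i]) mod n = (4 + 5) mod 5 = 4
Residues: [0, 2, 4, 2, 4], distinct: False

Answer: invalid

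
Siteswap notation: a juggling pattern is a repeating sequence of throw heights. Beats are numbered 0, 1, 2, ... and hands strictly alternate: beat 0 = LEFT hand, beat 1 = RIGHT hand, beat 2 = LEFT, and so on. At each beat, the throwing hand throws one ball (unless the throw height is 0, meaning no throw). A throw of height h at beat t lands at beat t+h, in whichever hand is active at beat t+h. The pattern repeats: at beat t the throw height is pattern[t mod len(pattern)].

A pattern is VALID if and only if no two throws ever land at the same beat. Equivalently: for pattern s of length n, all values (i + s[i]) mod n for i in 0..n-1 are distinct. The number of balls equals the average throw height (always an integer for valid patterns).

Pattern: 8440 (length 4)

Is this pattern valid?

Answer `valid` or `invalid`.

i=0: (i + s[i]) mod n = (0 + 8) mod 4 = 0
i=1: (i + s[i]) mod n = (1 + 4) mod 4 = 1
i=2: (i + s[i]) mod n = (2 + 4) mod 4 = 2
i=3: (i + s[i]) mod n = (3 + 0) mod 4 = 3
Residues: [0, 1, 2, 3], distinct: True

Answer: valid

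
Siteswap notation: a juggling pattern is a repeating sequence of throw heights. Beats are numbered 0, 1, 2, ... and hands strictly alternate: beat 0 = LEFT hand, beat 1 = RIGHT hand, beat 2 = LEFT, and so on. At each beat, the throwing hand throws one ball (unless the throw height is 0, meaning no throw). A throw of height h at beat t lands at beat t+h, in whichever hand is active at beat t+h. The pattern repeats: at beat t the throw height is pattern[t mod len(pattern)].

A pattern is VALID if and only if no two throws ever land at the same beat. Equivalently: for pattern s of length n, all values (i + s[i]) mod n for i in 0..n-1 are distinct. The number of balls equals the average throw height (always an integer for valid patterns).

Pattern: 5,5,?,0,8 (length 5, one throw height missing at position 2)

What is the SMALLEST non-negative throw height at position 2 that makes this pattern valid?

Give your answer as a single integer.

Answer: 2

Derivation:
i=0: (0 + 5) mod 5 = 0
i=1: (1 + 5) mod 5 = 1
i=2: s[i]=? (unknown)
i=3: (3 + 0) mod 5 = 3
i=4: (4 + 8) mod 5 = 2
Known residues: [0, 1, 2, 3]; need a permutation of 0..4, so missing residue r = 4
Need (2 + s) mod 5 = 4; smallest s = (4 - 2) mod 5 = 2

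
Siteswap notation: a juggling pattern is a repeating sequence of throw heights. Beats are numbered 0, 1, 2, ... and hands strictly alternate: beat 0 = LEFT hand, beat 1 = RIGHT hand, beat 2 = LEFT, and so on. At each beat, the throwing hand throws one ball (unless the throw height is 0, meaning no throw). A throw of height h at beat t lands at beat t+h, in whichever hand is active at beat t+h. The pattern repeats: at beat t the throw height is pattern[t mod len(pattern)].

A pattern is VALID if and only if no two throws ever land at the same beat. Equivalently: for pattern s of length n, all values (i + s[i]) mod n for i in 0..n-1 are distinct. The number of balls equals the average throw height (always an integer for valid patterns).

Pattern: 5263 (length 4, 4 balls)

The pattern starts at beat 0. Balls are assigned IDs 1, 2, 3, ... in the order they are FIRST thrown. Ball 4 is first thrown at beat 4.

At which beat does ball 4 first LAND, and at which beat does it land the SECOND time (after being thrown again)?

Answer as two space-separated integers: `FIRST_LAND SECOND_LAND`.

Answer: 9 11

Derivation:
Beat 0 (L): throw ball1 h=5 -> lands@5:R; in-air after throw: [b1@5:R]
Beat 1 (R): throw ball2 h=2 -> lands@3:R; in-air after throw: [b2@3:R b1@5:R]
Beat 2 (L): throw ball3 h=6 -> lands@8:L; in-air after throw: [b2@3:R b1@5:R b3@8:L]
Beat 3 (R): throw ball2 h=3 -> lands@6:L; in-air after throw: [b1@5:R b2@6:L b3@8:L]
Beat 4 (L): throw ball4 h=5 -> lands@9:R; in-air after throw: [b1@5:R b2@6:L b3@8:L b4@9:R]
Beat 5 (R): throw ball1 h=2 -> lands@7:R; in-air after throw: [b2@6:L b1@7:R b3@8:L b4@9:R]
Beat 6 (L): throw ball2 h=6 -> lands@12:L; in-air after throw: [b1@7:R b3@8:L b4@9:R b2@12:L]
Beat 7 (R): throw ball1 h=3 -> lands@10:L; in-air after throw: [b3@8:L b4@9:R b1@10:L b2@12:L]
Beat 8 (L): throw ball3 h=5 -> lands@13:R; in-air after throw: [b4@9:R b1@10:L b2@12:L b3@13:R]
Beat 9 (R): throw ball4 h=2 -> lands@11:R; in-air after throw: [b1@10:L b4@11:R b2@12:L b3@13:R]
Beat 10 (L): throw ball1 h=6 -> lands@16:L; in-air after throw: [b4@11:R b2@12:L b3@13:R b1@16:L]
Beat 11 (R): throw ball4 h=3 -> lands@14:L; in-air after throw: [b2@12:L b3@13:R b4@14:L b1@16:L]
Ball 4: thrown@4 h=5 -> first land @9; rethrown@9 h=2 -> second land @11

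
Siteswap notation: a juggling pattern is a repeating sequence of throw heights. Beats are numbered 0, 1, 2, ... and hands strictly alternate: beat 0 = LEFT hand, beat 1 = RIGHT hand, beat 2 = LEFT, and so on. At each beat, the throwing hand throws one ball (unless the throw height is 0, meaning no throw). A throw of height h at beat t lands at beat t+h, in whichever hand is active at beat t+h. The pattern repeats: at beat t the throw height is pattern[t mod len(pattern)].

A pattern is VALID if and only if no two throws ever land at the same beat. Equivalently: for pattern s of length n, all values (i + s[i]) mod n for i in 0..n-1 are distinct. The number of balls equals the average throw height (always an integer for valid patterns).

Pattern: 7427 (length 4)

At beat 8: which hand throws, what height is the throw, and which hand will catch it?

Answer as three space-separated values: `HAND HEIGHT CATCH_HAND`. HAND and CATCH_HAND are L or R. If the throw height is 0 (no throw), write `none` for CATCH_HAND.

Beat 8: 8 mod 2 = 0, so hand = L
Throw height = pattern[8 mod 4] = pattern[0] = 7
Lands at beat 8+7=15, 15 mod 2 = 1, so catch hand = R

Answer: L 7 R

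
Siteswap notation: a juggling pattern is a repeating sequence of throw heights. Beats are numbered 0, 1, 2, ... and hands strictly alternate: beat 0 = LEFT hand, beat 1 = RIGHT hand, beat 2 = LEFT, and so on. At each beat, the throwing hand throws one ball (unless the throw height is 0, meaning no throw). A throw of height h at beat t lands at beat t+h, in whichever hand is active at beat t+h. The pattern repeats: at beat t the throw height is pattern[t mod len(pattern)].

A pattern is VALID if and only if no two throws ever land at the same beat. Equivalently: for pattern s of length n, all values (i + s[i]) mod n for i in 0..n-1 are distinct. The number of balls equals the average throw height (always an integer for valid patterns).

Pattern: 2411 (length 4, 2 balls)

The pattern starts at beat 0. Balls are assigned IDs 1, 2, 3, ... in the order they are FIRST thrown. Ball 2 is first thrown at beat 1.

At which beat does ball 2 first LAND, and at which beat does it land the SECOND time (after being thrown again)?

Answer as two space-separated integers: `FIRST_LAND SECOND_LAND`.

Answer: 5 9

Derivation:
Beat 0 (L): throw ball1 h=2 -> lands@2:L; in-air after throw: [b1@2:L]
Beat 1 (R): throw ball2 h=4 -> lands@5:R; in-air after throw: [b1@2:L b2@5:R]
Beat 2 (L): throw ball1 h=1 -> lands@3:R; in-air after throw: [b1@3:R b2@5:R]
Beat 3 (R): throw ball1 h=1 -> lands@4:L; in-air after throw: [b1@4:L b2@5:R]
Beat 4 (L): throw ball1 h=2 -> lands@6:L; in-air after throw: [b2@5:R b1@6:L]
Beat 5 (R): throw ball2 h=4 -> lands@9:R; in-air after throw: [b1@6:L b2@9:R]
Beat 6 (L): throw ball1 h=1 -> lands@7:R; in-air after throw: [b1@7:R b2@9:R]
Beat 7 (R): throw ball1 h=1 -> lands@8:L; in-air after throw: [b1@8:L b2@9:R]
Beat 8 (L): throw ball1 h=2 -> lands@10:L; in-air after throw: [b2@9:R b1@10:L]
Beat 9 (R): throw ball2 h=4 -> lands@13:R; in-air after throw: [b1@10:L b2@13:R]
Ball 2: thrown@1 h=4 -> first land @5; rethrown@5 h=4 -> second land @9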